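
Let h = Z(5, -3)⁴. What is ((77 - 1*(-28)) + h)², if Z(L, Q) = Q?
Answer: 34596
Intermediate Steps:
h = 81 (h = (-3)⁴ = 81)
((77 - 1*(-28)) + h)² = ((77 - 1*(-28)) + 81)² = ((77 + 28) + 81)² = (105 + 81)² = 186² = 34596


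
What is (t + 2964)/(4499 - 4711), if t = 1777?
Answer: -4741/212 ≈ -22.363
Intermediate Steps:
(t + 2964)/(4499 - 4711) = (1777 + 2964)/(4499 - 4711) = 4741/(-212) = 4741*(-1/212) = -4741/212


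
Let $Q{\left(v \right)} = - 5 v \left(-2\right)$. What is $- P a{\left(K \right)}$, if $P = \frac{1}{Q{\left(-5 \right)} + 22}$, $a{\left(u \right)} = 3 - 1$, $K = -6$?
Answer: $\frac{1}{14} \approx 0.071429$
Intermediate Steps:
$a{\left(u \right)} = 2$
$Q{\left(v \right)} = 10 v$
$P = - \frac{1}{28}$ ($P = \frac{1}{10 \left(-5\right) + 22} = \frac{1}{-50 + 22} = \frac{1}{-28} = - \frac{1}{28} \approx -0.035714$)
$- P a{\left(K \right)} = - \frac{\left(-1\right) 2}{28} = \left(-1\right) \left(- \frac{1}{14}\right) = \frac{1}{14}$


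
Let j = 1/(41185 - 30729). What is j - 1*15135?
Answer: -158251559/10456 ≈ -15135.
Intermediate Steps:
j = 1/10456 ≈ 9.5639e-5
j - 1*15135 = 1/10456 - 1*15135 = 1/10456 - 15135 = -158251559/10456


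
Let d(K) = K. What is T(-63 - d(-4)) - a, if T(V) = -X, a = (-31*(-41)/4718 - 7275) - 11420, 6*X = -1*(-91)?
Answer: 132195274/7077 ≈ 18680.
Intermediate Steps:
X = 91/6 (X = (-1*(-91))/6 = (⅙)*91 = 91/6 ≈ 15.167)
a = -88201739/4718 (a = (1271*(1/4718) - 7275) - 11420 = (1271/4718 - 7275) - 11420 = -34322179/4718 - 11420 = -88201739/4718 ≈ -18695.)
T(V) = -91/6 (T(V) = -1*91/6 = -91/6)
T(-63 - d(-4)) - a = -91/6 - 1*(-88201739/4718) = -91/6 + 88201739/4718 = 132195274/7077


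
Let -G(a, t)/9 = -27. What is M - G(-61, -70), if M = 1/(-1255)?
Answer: -304966/1255 ≈ -243.00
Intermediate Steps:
G(a, t) = 243 (G(a, t) = -9*(-27) = 243)
M = -1/1255 ≈ -0.00079681
M - G(-61, -70) = -1/1255 - 1*243 = -1/1255 - 243 = -304966/1255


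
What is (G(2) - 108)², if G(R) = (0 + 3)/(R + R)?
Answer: 184041/16 ≈ 11503.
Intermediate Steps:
G(R) = 3/(2*R) (G(R) = 3/((2*R)) = 3*(1/(2*R)) = 3/(2*R))
(G(2) - 108)² = ((3/2)/2 - 108)² = ((3/2)*(½) - 108)² = (¾ - 108)² = (-429/4)² = 184041/16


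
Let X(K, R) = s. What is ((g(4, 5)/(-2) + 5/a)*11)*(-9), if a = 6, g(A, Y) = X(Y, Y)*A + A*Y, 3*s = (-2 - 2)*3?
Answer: 231/2 ≈ 115.50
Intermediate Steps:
s = -4 (s = ((-2 - 2)*3)/3 = (-4*3)/3 = (⅓)*(-12) = -4)
X(K, R) = -4
g(A, Y) = -4*A + A*Y
((g(4, 5)/(-2) + 5/a)*11)*(-9) = (((4*(-4 + 5))/(-2) + 5/6)*11)*(-9) = (((4*1)*(-½) + 5*(⅙))*11)*(-9) = ((4*(-½) + ⅚)*11)*(-9) = ((-2 + ⅚)*11)*(-9) = -7/6*11*(-9) = -77/6*(-9) = 231/2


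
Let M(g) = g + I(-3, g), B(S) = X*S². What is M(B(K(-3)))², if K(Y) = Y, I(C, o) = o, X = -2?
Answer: 1296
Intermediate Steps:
B(S) = -2*S²
M(g) = 2*g (M(g) = g + g = 2*g)
M(B(K(-3)))² = (2*(-2*(-3)²))² = (2*(-2*9))² = (2*(-18))² = (-36)² = 1296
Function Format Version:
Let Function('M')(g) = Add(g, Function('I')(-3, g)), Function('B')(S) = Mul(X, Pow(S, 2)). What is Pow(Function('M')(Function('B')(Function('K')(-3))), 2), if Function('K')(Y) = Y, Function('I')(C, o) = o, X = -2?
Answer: 1296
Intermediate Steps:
Function('B')(S) = Mul(-2, Pow(S, 2))
Function('M')(g) = Mul(2, g) (Function('M')(g) = Add(g, g) = Mul(2, g))
Pow(Function('M')(Function('B')(Function('K')(-3))), 2) = Pow(Mul(2, Mul(-2, Pow(-3, 2))), 2) = Pow(Mul(2, Mul(-2, 9)), 2) = Pow(Mul(2, -18), 2) = Pow(-36, 2) = 1296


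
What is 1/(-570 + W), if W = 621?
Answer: 1/51 ≈ 0.019608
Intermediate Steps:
1/(-570 + W) = 1/(-570 + 621) = 1/51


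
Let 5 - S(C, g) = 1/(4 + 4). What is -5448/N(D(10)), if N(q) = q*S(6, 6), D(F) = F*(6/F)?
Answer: -7264/39 ≈ -186.26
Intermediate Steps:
S(C, g) = 39/8 (S(C, g) = 5 - 1/(4 + 4) = 5 - 1/8 = 5 - 1*⅛ = 5 - ⅛ = 39/8)
D(F) = 6
N(q) = 39*q/8 (N(q) = q*(39/8) = 39*q/8)
-5448/N(D(10)) = -5448/((39/8)*6) = -5448/117/4 = -5448*4/117 = -7264/39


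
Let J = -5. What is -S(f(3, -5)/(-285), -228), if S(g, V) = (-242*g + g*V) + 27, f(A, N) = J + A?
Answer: -1351/57 ≈ -23.702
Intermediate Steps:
f(A, N) = -5 + A
S(g, V) = 27 - 242*g + V*g (S(g, V) = (-242*g + V*g) + 27 = 27 - 242*g + V*g)
-S(f(3, -5)/(-285), -228) = -(27 - 242*(-5 + 3)/(-285) - 228*(-5 + 3)/(-285)) = -(27 - (-484)*(-1)/285 - (-456)*(-1)/285) = -(27 - 242*2/285 - 228*2/285) = -(27 - 484/285 - 8/5) = -1*1351/57 = -1351/57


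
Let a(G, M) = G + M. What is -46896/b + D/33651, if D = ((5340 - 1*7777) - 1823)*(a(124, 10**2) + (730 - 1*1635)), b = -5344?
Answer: 118620569/1248826 ≈ 94.986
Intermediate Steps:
D = 2901060 (D = ((5340 - 1*7777) - 1823)*((124 + 10**2) + (730 - 1*1635)) = ((5340 - 7777) - 1823)*((124 + 100) + (730 - 1635)) = (-2437 - 1823)*(224 - 905) = -4260*(-681) = 2901060)
-46896/b + D/33651 = -46896/(-5344) + 2901060/33651 = -46896*(-1/5344) + 2901060*(1/33651) = 2931/334 + 322340/3739 = 118620569/1248826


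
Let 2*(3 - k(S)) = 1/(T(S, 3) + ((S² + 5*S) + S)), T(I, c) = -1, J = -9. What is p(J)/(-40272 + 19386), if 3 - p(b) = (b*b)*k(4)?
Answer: 2071/181012 ≈ 0.011441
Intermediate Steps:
k(S) = 3 - 1/(2*(-1 + S² + 6*S)) (k(S) = 3 - 1/(2*(-1 + ((S² + 5*S) + S))) = 3 - 1/(2*(-1 + (S² + 6*S))) = 3 - 1/(2*(-1 + S² + 6*S)))
p(b) = 3 - 233*b²/78 (p(b) = 3 - b*b*(-7 + 6*4² + 36*4)/(2*(-1 + 4² + 6*4)) = 3 - b²*(-7 + 6*16 + 144)/(2*(-1 + 16 + 24)) = 3 - b²*(½)*(-7 + 96 + 144)/39 = 3 - b²*(½)*(1/39)*233 = 3 - b²*233/78 = 3 - 233*b²/78)
p(J)/(-40272 + 19386) = (3 - 233/78*(-9)²)/(-40272 + 19386) = (3 - 233/78*81)/(-20886) = (3 - 6291/26)*(-1/20886) = -6213/26*(-1/20886) = 2071/181012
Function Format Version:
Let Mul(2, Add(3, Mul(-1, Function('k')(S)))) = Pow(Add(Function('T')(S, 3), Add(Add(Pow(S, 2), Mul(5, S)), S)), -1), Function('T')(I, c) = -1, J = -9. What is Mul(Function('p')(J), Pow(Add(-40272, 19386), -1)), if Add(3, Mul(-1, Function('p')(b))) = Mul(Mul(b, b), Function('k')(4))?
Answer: Rational(2071, 181012) ≈ 0.011441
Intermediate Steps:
Function('k')(S) = Add(3, Mul(Rational(-1, 2), Pow(Add(-1, Pow(S, 2), Mul(6, S)), -1))) (Function('k')(S) = Add(3, Mul(Rational(-1, 2), Pow(Add(-1, Add(Add(Pow(S, 2), Mul(5, S)), S)), -1))) = Add(3, Mul(Rational(-1, 2), Pow(Add(-1, Add(Pow(S, 2), Mul(6, S))), -1))) = Add(3, Mul(Rational(-1, 2), Pow(Add(-1, Pow(S, 2), Mul(6, S)), -1))))
Function('p')(b) = Add(3, Mul(Rational(-233, 78), Pow(b, 2))) (Function('p')(b) = Add(3, Mul(-1, Mul(Mul(b, b), Mul(Rational(1, 2), Pow(Add(-1, Pow(4, 2), Mul(6, 4)), -1), Add(-7, Mul(6, Pow(4, 2)), Mul(36, 4)))))) = Add(3, Mul(-1, Mul(Pow(b, 2), Mul(Rational(1, 2), Pow(Add(-1, 16, 24), -1), Add(-7, Mul(6, 16), 144))))) = Add(3, Mul(-1, Mul(Pow(b, 2), Mul(Rational(1, 2), Pow(39, -1), Add(-7, 96, 144))))) = Add(3, Mul(-1, Mul(Pow(b, 2), Mul(Rational(1, 2), Rational(1, 39), 233)))) = Add(3, Mul(-1, Mul(Pow(b, 2), Rational(233, 78)))) = Add(3, Mul(-1, Mul(Rational(233, 78), Pow(b, 2)))) = Add(3, Mul(Rational(-233, 78), Pow(b, 2))))
Mul(Function('p')(J), Pow(Add(-40272, 19386), -1)) = Mul(Add(3, Mul(Rational(-233, 78), Pow(-9, 2))), Pow(Add(-40272, 19386), -1)) = Mul(Add(3, Mul(Rational(-233, 78), 81)), Pow(-20886, -1)) = Mul(Add(3, Rational(-6291, 26)), Rational(-1, 20886)) = Mul(Rational(-6213, 26), Rational(-1, 20886)) = Rational(2071, 181012)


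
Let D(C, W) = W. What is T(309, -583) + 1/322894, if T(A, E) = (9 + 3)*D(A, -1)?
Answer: -3874727/322894 ≈ -12.000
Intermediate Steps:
T(A, E) = -12 (T(A, E) = (9 + 3)*(-1) = 12*(-1) = -12)
T(309, -583) + 1/322894 = -12 + 1/322894 = -3874727/322894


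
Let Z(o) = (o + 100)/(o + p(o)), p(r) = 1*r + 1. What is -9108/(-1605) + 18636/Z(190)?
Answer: 75990990/3103 ≈ 24490.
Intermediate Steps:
p(r) = 1 + r (p(r) = r + 1 = 1 + r)
Z(o) = (100 + o)/(1 + 2*o) (Z(o) = (o + 100)/(o + (1 + o)) = (100 + o)/(1 + 2*o))
-9108/(-1605) + 18636/Z(190) = -9108/(-1605) + 18636/(((100 + 190)/(1 + 2*190))) = -9108*(-1/1605) + 18636/((290/(1 + 380))) = 3036/535 + 18636/((290/381)) = 3036/535 + 18636/(((1/381)*290)) = 3036/535 + 18636/(290/381) = 3036/535 + 18636*(381/290) = 3036/535 + 3550158/145 = 75990990/3103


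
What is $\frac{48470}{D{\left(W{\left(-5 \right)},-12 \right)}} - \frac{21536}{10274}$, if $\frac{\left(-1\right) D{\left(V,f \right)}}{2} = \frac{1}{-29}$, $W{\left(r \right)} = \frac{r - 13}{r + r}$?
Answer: $\frac{3610349887}{5137} \approx 7.0281 \cdot 10^{5}$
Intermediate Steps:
$W{\left(r \right)} = \frac{-13 + r}{2 r}$
$D{\left(V,f \right)} = \frac{2}{29}$ ($D{\left(V,f \right)} = - \frac{2}{-29} = \left(-2\right) \left(- \frac{1}{29}\right) = \frac{2}{29}$)
$\frac{48470}{D{\left(W{\left(-5 \right)},-12 \right)}} - \frac{21536}{10274} = \frac{48470}{\frac{2}{29}} - \frac{21536}{10274} = 48470 \cdot \frac{29}{2} - \frac{10768}{5137} = 702815 - \frac{10768}{5137} = \frac{3610349887}{5137}$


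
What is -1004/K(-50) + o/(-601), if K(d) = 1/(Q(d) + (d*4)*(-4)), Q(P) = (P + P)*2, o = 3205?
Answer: -362045605/601 ≈ -6.0241e+5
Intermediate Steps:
Q(P) = 4*P (Q(P) = (2*P)*2 = 4*P)
K(d) = -1/(12*d) (K(d) = 1/(4*d + (d*4)*(-4)) = 1/(4*d + (4*d)*(-4)) = 1/(4*d - 16*d) = 1/(-12*d) = -1/(12*d))
-1004/K(-50) + o/(-601) = -1004/((-1/12/(-50))) + 3205/(-601) = -1004/((-1/12*(-1/50))) + 3205*(-1/601) = -1004/1/600 - 3205/601 = -1004*600 - 3205/601 = -602400 - 3205/601 = -362045605/601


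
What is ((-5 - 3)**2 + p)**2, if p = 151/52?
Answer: 12103441/2704 ≈ 4476.1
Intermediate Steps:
p = 151/52 (p = 151*(1/52) = 151/52 ≈ 2.9038)
((-5 - 3)**2 + p)**2 = ((-5 - 3)**2 + 151/52)**2 = ((-8)**2 + 151/52)**2 = (64 + 151/52)**2 = (3479/52)**2 = 12103441/2704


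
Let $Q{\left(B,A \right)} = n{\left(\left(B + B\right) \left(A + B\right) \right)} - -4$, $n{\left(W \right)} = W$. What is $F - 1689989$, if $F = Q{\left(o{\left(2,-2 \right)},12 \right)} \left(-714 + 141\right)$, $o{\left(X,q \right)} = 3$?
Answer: $-1743851$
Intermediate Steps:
$Q{\left(B,A \right)} = 4 + 2 B \left(A + B\right)$ ($Q{\left(B,A \right)} = \left(B + B\right) \left(A + B\right) - -4 = 2 B \left(A + B\right) + 4 = 4 + 2 B \left(A + B\right)$)
$F = -53862$ ($F = \left(4 + 2 \cdot 3 \left(12 + 3\right)\right) \left(-714 + 141\right) = \left(4 + 2 \cdot 3 \cdot 15\right) \left(-573\right) = \left(4 + 90\right) \left(-573\right) = 94 \left(-573\right) = -53862$)
$F - 1689989 = -53862 - 1689989 = -1743851$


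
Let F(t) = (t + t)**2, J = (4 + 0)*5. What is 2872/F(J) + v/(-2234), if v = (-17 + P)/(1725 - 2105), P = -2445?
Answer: 7606747/4244600 ≈ 1.7921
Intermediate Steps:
J = 20 (J = 4*5 = 20)
F(t) = 4*t**2 (F(t) = (2*t)**2 = 4*t**2)
v = 1231/190 (v = (-17 - 2445)/(1725 - 2105) = -2462/(-380) = -2462*(-1/380) = 1231/190 ≈ 6.4790)
2872/F(J) + v/(-2234) = 2872/((4*20**2)) + (1231/190)/(-2234) = 2872/((4*400)) + (1231/190)*(-1/2234) = 2872/1600 - 1231/424460 = 2872*(1/1600) - 1231/424460 = 359/200 - 1231/424460 = 7606747/4244600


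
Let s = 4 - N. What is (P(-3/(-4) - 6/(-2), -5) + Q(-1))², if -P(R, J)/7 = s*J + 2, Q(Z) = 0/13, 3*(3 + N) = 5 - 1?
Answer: 305809/9 ≈ 33979.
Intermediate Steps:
N = -5/3 (N = -3 + (5 - 1)/3 = -3 + (⅓)*4 = -3 + 4/3 = -5/3 ≈ -1.6667)
Q(Z) = 0 (Q(Z) = 0*(1/13) = 0)
s = 17/3 (s = 4 - 1*(-5/3) = 4 + 5/3 = 17/3 ≈ 5.6667)
P(R, J) = -14 - 119*J/3 (P(R, J) = -7*(17*J/3 + 2) = -7*(2 + 17*J/3) = -14 - 119*J/3)
(P(-3/(-4) - 6/(-2), -5) + Q(-1))² = ((-14 - 119/3*(-5)) + 0)² = ((-14 + 595/3) + 0)² = (553/3 + 0)² = (553/3)² = 305809/9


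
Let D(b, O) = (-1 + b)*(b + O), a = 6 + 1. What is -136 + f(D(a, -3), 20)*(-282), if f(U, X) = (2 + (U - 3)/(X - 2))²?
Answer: -17783/6 ≈ -2963.8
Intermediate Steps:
a = 7
D(b, O) = (-1 + b)*(O + b)
f(U, X) = (2 + (-3 + U)/(-2 + X))²
-136 + f(D(a, -3), 20)*(-282) = -136 + ((-7 + (7² - 1*(-3) - 1*7 - 3*7) + 2*20)²/(-2 + 20)²)*(-282) = -136 + ((-7 + (49 + 3 - 7 - 21) + 40)²/18²)*(-282) = -136 + ((-7 + 24 + 40)²/324)*(-282) = -136 + ((1/324)*57²)*(-282) = -136 + ((1/324)*3249)*(-282) = -136 + (361/36)*(-282) = -136 - 16967/6 = -17783/6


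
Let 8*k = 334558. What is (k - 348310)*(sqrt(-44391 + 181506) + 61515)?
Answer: -75414990915/4 - 3677883*sqrt(15235)/4 ≈ -1.8967e+10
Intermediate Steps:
k = 167279/4 (k = (1/8)*334558 = 167279/4 ≈ 41820.)
(k - 348310)*(sqrt(-44391 + 181506) + 61515) = (167279/4 - 348310)*(sqrt(-44391 + 181506) + 61515) = -1225961*(sqrt(137115) + 61515)/4 = -1225961*(3*sqrt(15235) + 61515)/4 = -1225961*(61515 + 3*sqrt(15235))/4 = -75414990915/4 - 3677883*sqrt(15235)/4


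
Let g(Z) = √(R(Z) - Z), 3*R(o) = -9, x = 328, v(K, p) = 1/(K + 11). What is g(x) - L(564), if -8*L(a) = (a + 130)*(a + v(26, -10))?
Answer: 7241543/148 + I*√331 ≈ 48929.0 + 18.193*I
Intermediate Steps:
v(K, p) = 1/(11 + K)
L(a) = -(130 + a)*(1/37 + a)/8 (L(a) = -(a + 130)*(a + 1/(11 + 26))/8 = -(130 + a)*(a + 1/37)/8 = -(130 + a)*(1/37 + a)/8)
R(o) = -3 (R(o) = (⅓)*(-9) = -3)
g(Z) = √(-3 - Z)
g(x) - L(564) = √(-3 - 1*328) - (-65/148 - 4811/296*564 - ⅛*564²) = √(-3 - 328) - (-65/148 - 678351/74 - ⅛*318096) = √(-331) - (-65/148 - 678351/74 - 39762) = I*√331 - 1*(-7241543/148) = I*√331 + 7241543/148 = 7241543/148 + I*√331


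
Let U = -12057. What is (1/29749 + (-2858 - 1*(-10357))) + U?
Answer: -135595941/29749 ≈ -4558.0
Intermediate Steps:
(1/29749 + (-2858 - 1*(-10357))) + U = (1/29749 + (-2858 - 1*(-10357))) - 12057 = (1/29749 + (-2858 + 10357)) - 12057 = (1/29749 + 7499) - 12057 = 223087752/29749 - 12057 = -135595941/29749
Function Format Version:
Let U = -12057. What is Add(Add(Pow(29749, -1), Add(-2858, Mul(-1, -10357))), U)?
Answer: Rational(-135595941, 29749) ≈ -4558.0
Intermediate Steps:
Add(Add(Pow(29749, -1), Add(-2858, Mul(-1, -10357))), U) = Add(Add(Pow(29749, -1), Add(-2858, Mul(-1, -10357))), -12057) = Add(Add(Rational(1, 29749), Add(-2858, 10357)), -12057) = Add(Add(Rational(1, 29749), 7499), -12057) = Add(Rational(223087752, 29749), -12057) = Rational(-135595941, 29749)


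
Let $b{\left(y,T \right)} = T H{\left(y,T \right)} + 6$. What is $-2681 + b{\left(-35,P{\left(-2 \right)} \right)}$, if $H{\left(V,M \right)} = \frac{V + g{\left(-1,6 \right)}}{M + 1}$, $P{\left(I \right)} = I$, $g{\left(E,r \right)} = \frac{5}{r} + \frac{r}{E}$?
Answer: $- \frac{8266}{3} \approx -2755.3$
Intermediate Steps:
$H{\left(V,M \right)} = \frac{- \frac{31}{6} + V}{1 + M}$ ($H{\left(V,M \right)} = \frac{V + \left(\frac{5}{6} + \frac{6}{-1}\right)}{M + 1} = \frac{V + \left(5 \cdot \frac{1}{6} + 6 \left(-1\right)\right)}{1 + M} = \frac{V + \left(\frac{5}{6} - 6\right)}{1 + M} = \frac{V - \frac{31}{6}}{1 + M} = \frac{- \frac{31}{6} + V}{1 + M}$)
$b{\left(y,T \right)} = 6 + \frac{T \left(- \frac{31}{6} + y\right)}{1 + T}$ ($b{\left(y,T \right)} = T \frac{- \frac{31}{6} + y}{1 + T} + 6 = \frac{T \left(- \frac{31}{6} + y\right)}{1 + T} + 6 = 6 + \frac{T \left(- \frac{31}{6} + y\right)}{1 + T}$)
$-2681 + b{\left(-35,P{\left(-2 \right)} \right)} = -2681 + \frac{6 + \frac{5}{6} \left(-2\right) - -70}{1 - 2} = -2681 + \frac{6 - \frac{5}{3} + 70}{-1} = -2681 - \frac{223}{3} = - \frac{8266}{3}$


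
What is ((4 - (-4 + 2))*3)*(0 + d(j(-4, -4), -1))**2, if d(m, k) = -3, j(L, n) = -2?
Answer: 162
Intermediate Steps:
((4 - (-4 + 2))*3)*(0 + d(j(-4, -4), -1))**2 = ((4 - (-4 + 2))*3)*(0 - 3)**2 = ((4 - 1*(-2))*3)*(-3)**2 = ((4 + 2)*3)*9 = (6*3)*9 = 18*9 = 162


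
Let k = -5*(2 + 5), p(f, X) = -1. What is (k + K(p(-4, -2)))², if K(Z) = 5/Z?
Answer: 1600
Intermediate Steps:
k = -35 (k = -5*7 = -35)
(k + K(p(-4, -2)))² = (-35 + 5/(-1))² = (-35 + 5*(-1))² = (-35 - 5)² = (-40)² = 1600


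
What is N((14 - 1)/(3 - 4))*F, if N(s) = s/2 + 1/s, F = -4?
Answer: 342/13 ≈ 26.308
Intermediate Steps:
N(s) = 1/s + s/2 (N(s) = s*(1/2) + 1/s = s/2 + 1/s = 1/s + s/2)
N((14 - 1)/(3 - 4))*F = (1/((14 - 1)/(3 - 4)) + ((14 - 1)/(3 - 4))/2)*(-4) = (1/(13/(-1)) + (13/(-1))/2)*(-4) = (1/(13*(-1)) + (13*(-1))/2)*(-4) = (1/(-13) + (1/2)*(-13))*(-4) = (-1/13 - 13/2)*(-4) = -171/26*(-4) = 342/13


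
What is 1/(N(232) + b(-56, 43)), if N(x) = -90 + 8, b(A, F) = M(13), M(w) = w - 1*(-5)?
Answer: -1/64 ≈ -0.015625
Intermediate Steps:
M(w) = 5 + w (M(w) = w + 5 = 5 + w)
b(A, F) = 18 (b(A, F) = 5 + 13 = 18)
N(x) = -82
1/(N(232) + b(-56, 43)) = 1/(-82 + 18) = 1/(-64) = -1/64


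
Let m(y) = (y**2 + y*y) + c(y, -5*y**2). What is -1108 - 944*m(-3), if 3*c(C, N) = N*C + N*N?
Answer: -697780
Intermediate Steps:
c(C, N) = N**2/3 + C*N/3 (c(C, N) = (N*C + N*N)/3 = (C*N + N**2)/3 = (N**2 + C*N)/3 = N**2/3 + C*N/3)
m(y) = 2*y**2 - 5*y**2*(y - 5*y**2)/3 (m(y) = (y**2 + y*y) + (-5*y**2)*(y - 5*y**2)/3 = (y**2 + y**2) - 5*y**2*(y - 5*y**2)/3 = 2*y**2 - 5*y**2*(y - 5*y**2)/3)
-1108 - 944*m(-3) = -1108 - 944*(-3)**2*(6 + 5*(-3)*(-1 + 5*(-3)))/3 = -1108 - 944*9*(6 + 5*(-3)*(-1 - 15))/3 = -1108 - 944*9*(6 + 5*(-3)*(-16))/3 = -1108 - 944*9*(6 + 240)/3 = -1108 - 944*9*246/3 = -1108 - 944*738 = -1108 - 696672 = -697780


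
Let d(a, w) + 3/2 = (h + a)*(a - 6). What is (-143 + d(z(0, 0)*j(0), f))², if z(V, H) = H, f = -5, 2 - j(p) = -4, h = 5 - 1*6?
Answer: 76729/4 ≈ 19182.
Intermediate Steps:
h = -1 (h = 5 - 6 = -1)
j(p) = 6 (j(p) = 2 - 1*(-4) = 2 + 4 = 6)
d(a, w) = -3/2 + (-1 + a)*(-6 + a) (d(a, w) = -3/2 + (-1 + a)*(a - 6) = -3/2 + (-1 + a)*(-6 + a))
(-143 + d(z(0, 0)*j(0), f))² = (-143 + (9/2 + (0*6)² - 0*6))² = (-143 + (9/2 + 0² - 7*0))² = (-143 + (9/2 + 0 + 0))² = (-143 + 9/2)² = (-277/2)² = 76729/4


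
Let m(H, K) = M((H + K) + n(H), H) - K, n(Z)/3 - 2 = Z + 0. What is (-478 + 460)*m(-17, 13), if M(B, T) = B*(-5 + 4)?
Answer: -648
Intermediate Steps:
n(Z) = 6 + 3*Z (n(Z) = 6 + 3*(Z + 0) = 6 + 3*Z)
M(B, T) = -B (M(B, T) = B*(-1) = -B)
m(H, K) = -6 - 4*H - 2*K (m(H, K) = -((H + K) + (6 + 3*H)) - K = -(6 + K + 4*H) - K = (-6 - K - 4*H) - K = -6 - 4*H - 2*K)
(-478 + 460)*m(-17, 13) = (-478 + 460)*(-6 - 4*(-17) - 2*13) = -18*(-6 + 68 - 26) = -18*36 = -648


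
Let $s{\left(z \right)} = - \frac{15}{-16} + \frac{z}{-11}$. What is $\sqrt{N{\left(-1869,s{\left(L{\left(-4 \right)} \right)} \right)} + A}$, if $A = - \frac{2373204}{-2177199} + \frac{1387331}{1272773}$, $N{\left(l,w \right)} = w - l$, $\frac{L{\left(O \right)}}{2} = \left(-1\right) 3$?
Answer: $\frac{\sqrt{343698883191650450982004394127}}{13547502724932} \approx 43.274$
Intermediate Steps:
$L{\left(O \right)} = -6$ ($L{\left(O \right)} = 2 \left(\left(-1\right) 3\right) = 2 \left(-3\right) = -6$)
$s{\left(z \right)} = \frac{15}{16} - \frac{z}{11}$ ($s{\left(z \right)} = \left(-15\right) \left(- \frac{1}{16}\right) + z \left(- \frac{1}{11}\right) = \frac{15}{16} - \frac{z}{11}$)
$A = \frac{2013681880187}{923693367609}$ ($A = \left(-2373204\right) \left(- \frac{1}{2177199}\right) + 1387331 \cdot \frac{1}{1272773} = \frac{791068}{725733} + \frac{1387331}{1272773} = \frac{2013681880187}{923693367609} \approx 2.18$)
$\sqrt{N{\left(-1869,s{\left(L{\left(-4 \right)} \right)} \right)} + A} = \sqrt{\left(\left(\frac{15}{16} - - \frac{6}{11}\right) - -1869\right) + \frac{2013681880187}{923693367609}} = \sqrt{\left(\left(\frac{15}{16} + \frac{6}{11}\right) + 1869\right) + \frac{2013681880187}{923693367609}} = \sqrt{\left(\frac{261}{176} + 1869\right) + \frac{2013681880187}{923693367609}} = \sqrt{\frac{329205}{176} + \frac{2013681880187}{923693367609}} = \sqrt{\frac{304438883094633757}{162570032699184}} = \frac{\sqrt{343698883191650450982004394127}}{13547502724932}$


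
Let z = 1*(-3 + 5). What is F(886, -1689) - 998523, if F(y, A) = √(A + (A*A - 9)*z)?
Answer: -998523 + √5703735 ≈ -9.9614e+5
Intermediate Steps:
z = 2 (z = 1*2 = 2)
F(y, A) = √(-18 + A + 2*A²) (F(y, A) = √(A + (A*A - 9)*2) = √(A + (A² - 9)*2) = √(A + (-9 + A²)*2) = √(A + (-18 + 2*A²)) = √(-18 + A + 2*A²))
F(886, -1689) - 998523 = √(-18 - 1689 + 2*(-1689)²) - 998523 = √(-18 - 1689 + 2*2852721) - 998523 = √(-18 - 1689 + 5705442) - 998523 = √5703735 - 998523 = -998523 + √5703735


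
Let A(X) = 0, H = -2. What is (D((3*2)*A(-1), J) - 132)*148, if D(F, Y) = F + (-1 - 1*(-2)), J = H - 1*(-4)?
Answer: -19388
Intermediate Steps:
J = 2 (J = -2 - 1*(-4) = -2 + 4 = 2)
D(F, Y) = 1 + F (D(F, Y) = F + (-1 + 2) = F + 1 = 1 + F)
(D((3*2)*A(-1), J) - 132)*148 = ((1 + (3*2)*0) - 132)*148 = ((1 + 6*0) - 132)*148 = ((1 + 0) - 132)*148 = (1 - 132)*148 = -131*148 = -19388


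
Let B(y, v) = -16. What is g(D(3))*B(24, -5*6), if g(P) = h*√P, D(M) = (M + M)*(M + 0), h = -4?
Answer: 192*√2 ≈ 271.53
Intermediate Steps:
D(M) = 2*M² (D(M) = (2*M)*M = 2*M²)
g(P) = -4*√P
g(D(3))*B(24, -5*6) = -4*3*√2*(-16) = -12*√2*(-16) = 192*√2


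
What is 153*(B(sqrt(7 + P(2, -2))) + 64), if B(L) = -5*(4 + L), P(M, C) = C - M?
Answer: 6732 - 765*sqrt(3) ≈ 5407.0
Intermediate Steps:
B(L) = -20 - 5*L
153*(B(sqrt(7 + P(2, -2))) + 64) = 153*((-20 - 5*sqrt(7 + (-2 - 1*2))) + 64) = 153*((-20 - 5*sqrt(7 + (-2 - 2))) + 64) = 153*((-20 - 5*sqrt(7 - 4)) + 64) = 153*((-20 - 5*sqrt(3)) + 64) = 153*(44 - 5*sqrt(3)) = 6732 - 765*sqrt(3)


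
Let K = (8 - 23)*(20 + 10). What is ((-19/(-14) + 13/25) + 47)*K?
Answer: -153963/7 ≈ -21995.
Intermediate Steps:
K = -450 (K = -15*30 = -450)
((-19/(-14) + 13/25) + 47)*K = ((-19/(-14) + 13/25) + 47)*(-450) = ((-19*(-1/14) + 13*(1/25)) + 47)*(-450) = ((19/14 + 13/25) + 47)*(-450) = (657/350 + 47)*(-450) = (17107/350)*(-450) = -153963/7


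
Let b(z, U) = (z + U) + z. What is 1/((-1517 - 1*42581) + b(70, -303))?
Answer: -1/44261 ≈ -2.2593e-5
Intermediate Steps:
b(z, U) = U + 2*z (b(z, U) = (U + z) + z = U + 2*z)
1/((-1517 - 1*42581) + b(70, -303)) = 1/((-1517 - 1*42581) + (-303 + 2*70)) = 1/((-1517 - 42581) + (-303 + 140)) = 1/(-44098 - 163) = 1/(-44261) = -1/44261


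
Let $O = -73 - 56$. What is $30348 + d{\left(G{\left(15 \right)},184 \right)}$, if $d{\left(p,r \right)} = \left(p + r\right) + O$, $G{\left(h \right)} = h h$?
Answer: $30628$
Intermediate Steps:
$G{\left(h \right)} = h^{2}$
$O = -129$ ($O = -73 - 56 = -129$)
$d{\left(p,r \right)} = -129 + p + r$ ($d{\left(p,r \right)} = \left(p + r\right) - 129 = -129 + p + r$)
$30348 + d{\left(G{\left(15 \right)},184 \right)} = 30348 + \left(-129 + 15^{2} + 184\right) = 30348 + \left(-129 + 225 + 184\right) = 30348 + 280 = 30628$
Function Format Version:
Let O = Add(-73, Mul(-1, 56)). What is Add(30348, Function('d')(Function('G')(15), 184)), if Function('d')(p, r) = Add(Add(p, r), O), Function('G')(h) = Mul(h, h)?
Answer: 30628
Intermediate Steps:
Function('G')(h) = Pow(h, 2)
O = -129 (O = Add(-73, -56) = -129)
Function('d')(p, r) = Add(-129, p, r) (Function('d')(p, r) = Add(Add(p, r), -129) = Add(-129, p, r))
Add(30348, Function('d')(Function('G')(15), 184)) = Add(30348, Add(-129, Pow(15, 2), 184)) = Add(30348, Add(-129, 225, 184)) = Add(30348, 280) = 30628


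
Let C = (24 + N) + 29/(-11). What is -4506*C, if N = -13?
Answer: -414552/11 ≈ -37687.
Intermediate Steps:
C = 92/11 (C = (24 - 13) + 29/(-11) = 11 + 29*(-1/11) = 11 - 29/11 = 92/11 ≈ 8.3636)
-4506*C = -4506*92/11 = -414552/11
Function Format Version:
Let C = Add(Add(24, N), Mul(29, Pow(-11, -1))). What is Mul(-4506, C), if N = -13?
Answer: Rational(-414552, 11) ≈ -37687.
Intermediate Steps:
C = Rational(92, 11) (C = Add(Add(24, -13), Mul(29, Pow(-11, -1))) = Add(11, Mul(29, Rational(-1, 11))) = Add(11, Rational(-29, 11)) = Rational(92, 11) ≈ 8.3636)
Mul(-4506, C) = Mul(-4506, Rational(92, 11)) = Rational(-414552, 11)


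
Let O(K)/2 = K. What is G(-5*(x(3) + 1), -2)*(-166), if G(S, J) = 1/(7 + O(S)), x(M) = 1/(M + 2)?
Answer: 166/5 ≈ 33.200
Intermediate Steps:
x(M) = 1/(2 + M)
O(K) = 2*K
G(S, J) = 1/(7 + 2*S)
G(-5*(x(3) + 1), -2)*(-166) = -166/(7 + 2*(-5*(1/(2 + 3) + 1))) = -166/(7 + 2*(-5*(1/5 + 1))) = -166/(7 + 2*(-5*6/5)) = -166/(7 + 2*(-6)) = -166/(7 - 12) = -166/(-5) = -1/5*(-166) = 166/5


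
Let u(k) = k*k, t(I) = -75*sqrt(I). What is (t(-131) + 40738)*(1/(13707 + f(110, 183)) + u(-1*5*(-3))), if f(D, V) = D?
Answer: 126647353588/13817 - 233161950*I*sqrt(131)/13817 ≈ 9.166e+6 - 1.9314e+5*I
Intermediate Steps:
u(k) = k**2
(t(-131) + 40738)*(1/(13707 + f(110, 183)) + u(-1*5*(-3))) = (-75*I*sqrt(131) + 40738)*(1/(13707 + 110) + (-1*5*(-3))**2) = (-75*I*sqrt(131) + 40738)*(1/13817 + (-5*(-3))**2) = (-75*I*sqrt(131) + 40738)*(1/13817 + 15**2) = (40738 - 75*I*sqrt(131))*(1/13817 + 225) = (40738 - 75*I*sqrt(131))*(3108826/13817) = 126647353588/13817 - 233161950*I*sqrt(131)/13817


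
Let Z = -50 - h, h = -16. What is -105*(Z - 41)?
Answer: 7875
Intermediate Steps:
Z = -34 (Z = -50 - 1*(-16) = -50 + 16 = -34)
-105*(Z - 41) = -105*(-34 - 41) = -105*(-75) = 7875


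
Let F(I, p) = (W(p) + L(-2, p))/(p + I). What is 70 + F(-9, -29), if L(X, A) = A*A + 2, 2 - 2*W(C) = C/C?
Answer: 3633/76 ≈ 47.803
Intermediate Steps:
W(C) = 1/2 (W(C) = 1 - C/(2*C) = 1 - 1/2*1 = 1 - 1/2 = 1/2)
L(X, A) = 2 + A**2 (L(X, A) = A**2 + 2 = 2 + A**2)
F(I, p) = (5/2 + p**2)/(I + p) (F(I, p) = (1/2 + (2 + p**2))/(p + I) = (5/2 + p**2)/(I + p))
70 + F(-9, -29) = 70 + (5/2 + (-29)**2)/(-9 - 29) = 70 + (5/2 + 841)/(-38) = 70 - 1/38*1687/2 = 70 - 1687/76 = 3633/76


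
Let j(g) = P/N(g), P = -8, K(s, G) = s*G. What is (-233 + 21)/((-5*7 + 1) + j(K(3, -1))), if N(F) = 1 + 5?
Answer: 6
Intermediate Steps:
K(s, G) = G*s
N(F) = 6
j(g) = -4/3 (j(g) = -8/6 = -8*1/6 = -4/3)
(-233 + 21)/((-5*7 + 1) + j(K(3, -1))) = (-233 + 21)/((-5*7 + 1) - 4/3) = -212/((-35 + 1) - 4/3) = -212/(-34 - 4/3) = -212/(-106/3) = -212*(-3/106) = 6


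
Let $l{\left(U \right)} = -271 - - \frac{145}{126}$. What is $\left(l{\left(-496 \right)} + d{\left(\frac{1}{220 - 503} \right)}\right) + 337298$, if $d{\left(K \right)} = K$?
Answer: $\frac{12017749675}{35658} \approx 3.3703 \cdot 10^{5}$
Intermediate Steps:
$l{\left(U \right)} = - \frac{34001}{126}$ ($l{\left(U \right)} = -271 - \left(-145\right) \frac{1}{126} = -271 - - \frac{145}{126} = -271 + \frac{145}{126} = - \frac{34001}{126}$)
$\left(l{\left(-496 \right)} + d{\left(\frac{1}{220 - 503} \right)}\right) + 337298 = \left(- \frac{34001}{126} + \frac{1}{220 - 503}\right) + 337298 = \left(- \frac{34001}{126} + \frac{1}{-283}\right) + 337298 = \left(- \frac{34001}{126} - \frac{1}{283}\right) + 337298 = - \frac{9622409}{35658} + 337298 = \frac{12017749675}{35658}$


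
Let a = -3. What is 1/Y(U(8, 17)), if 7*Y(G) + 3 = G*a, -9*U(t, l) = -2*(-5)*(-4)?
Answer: -3/7 ≈ -0.42857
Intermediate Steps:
U(t, l) = 40/9 (U(t, l) = -(-2*(-5))*(-4)/9 = -10*(-4)/9 = -⅑*(-40) = 40/9)
Y(G) = -3/7 - 3*G/7 (Y(G) = -3/7 + (G*(-3))/7 = -3/7 + (-3*G)/7 = -3/7 - 3*G/7)
1/Y(U(8, 17)) = 1/(-3/7 - 3/7*40/9) = 1/(-3/7 - 40/21) = 1/(-7/3) = -3/7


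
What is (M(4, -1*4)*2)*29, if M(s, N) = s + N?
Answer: 0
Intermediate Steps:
M(s, N) = N + s
(M(4, -1*4)*2)*29 = ((-1*4 + 4)*2)*29 = ((-4 + 4)*2)*29 = (0*2)*29 = 0*29 = 0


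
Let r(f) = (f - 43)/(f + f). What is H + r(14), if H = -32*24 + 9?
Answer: -21281/28 ≈ -760.04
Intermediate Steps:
H = -759 (H = -768 + 9 = -759)
r(f) = (-43 + f)/(2*f) (r(f) = (-43 + f)/((2*f)) = (-43 + f)*(1/(2*f)) = (-43 + f)/(2*f))
H + r(14) = -759 + (½)*(-43 + 14)/14 = -759 + (½)*(1/14)*(-29) = -759 - 29/28 = -21281/28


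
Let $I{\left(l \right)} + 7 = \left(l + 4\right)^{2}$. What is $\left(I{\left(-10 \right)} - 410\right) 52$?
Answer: $-19812$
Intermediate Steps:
$I{\left(l \right)} = -7 + \left(4 + l\right)^{2}$ ($I{\left(l \right)} = -7 + \left(l + 4\right)^{2} = -7 + \left(4 + l\right)^{2}$)
$\left(I{\left(-10 \right)} - 410\right) 52 = \left(\left(-7 + \left(4 - 10\right)^{2}\right) - 410\right) 52 = \left(\left(-7 + \left(-6\right)^{2}\right) - 410\right) 52 = \left(\left(-7 + 36\right) - 410\right) 52 = \left(29 - 410\right) 52 = \left(-381\right) 52 = -19812$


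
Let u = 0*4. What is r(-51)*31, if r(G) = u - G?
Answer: 1581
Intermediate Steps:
u = 0
r(G) = -G (r(G) = 0 - G = -G)
r(-51)*31 = -1*(-51)*31 = 51*31 = 1581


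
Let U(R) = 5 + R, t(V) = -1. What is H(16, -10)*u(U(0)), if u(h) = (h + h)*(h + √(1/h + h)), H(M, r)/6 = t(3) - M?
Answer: -5100 - 204*√130 ≈ -7426.0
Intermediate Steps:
H(M, r) = -6 - 6*M (H(M, r) = 6*(-1 - M) = -6 - 6*M)
u(h) = 2*h*(h + √(h + 1/h)) (u(h) = (2*h)*(h + √(h + 1/h)) = 2*h*(h + √(h + 1/h)))
H(16, -10)*u(U(0)) = (-6 - 6*16)*(2*(5 + 0)*((5 + 0) + √((1 + (5 + 0)²)/(5 + 0)))) = (-6 - 96)*(2*5*(5 + √((1 + 5²)/5))) = -204*5*(5 + √((1 + 25)/5)) = -204*5*(5 + √((⅕)*26)) = -204*5*(5 + √(26/5)) = -204*5*(5 + √130/5) = -102*(50 + 2*√130) = -5100 - 204*√130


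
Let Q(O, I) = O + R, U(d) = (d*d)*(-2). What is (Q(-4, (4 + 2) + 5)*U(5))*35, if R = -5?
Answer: 15750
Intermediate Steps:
U(d) = -2*d² (U(d) = d²*(-2) = -2*d²)
Q(O, I) = -5 + O (Q(O, I) = O - 5 = -5 + O)
(Q(-4, (4 + 2) + 5)*U(5))*35 = ((-5 - 4)*(-2*5²))*35 = -(-18)*25*35 = -9*(-50)*35 = 450*35 = 15750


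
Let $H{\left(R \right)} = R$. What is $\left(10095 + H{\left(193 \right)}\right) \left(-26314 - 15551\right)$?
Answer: $-430707120$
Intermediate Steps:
$\left(10095 + H{\left(193 \right)}\right) \left(-26314 - 15551\right) = \left(10095 + 193\right) \left(-26314 - 15551\right) = 10288 \left(-41865\right) = -430707120$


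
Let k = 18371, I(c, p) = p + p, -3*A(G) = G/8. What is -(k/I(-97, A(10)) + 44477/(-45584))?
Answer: 5024764369/227920 ≈ 22046.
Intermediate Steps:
A(G) = -G/24 (A(G) = -G/(3*8) = -G/24)
I(c, p) = 2*p
-(k/I(-97, A(10)) + 44477/(-45584)) = -(18371/((2*(-1/24*10))) + 44477/(-45584)) = -(18371/((2*(-5/12))) + 44477*(-1/45584)) = -(18371/(-5/6) - 44477/45584) = -(18371*(-6/5) - 44477/45584) = -(-110226/5 - 44477/45584) = -1*(-5024764369/227920) = 5024764369/227920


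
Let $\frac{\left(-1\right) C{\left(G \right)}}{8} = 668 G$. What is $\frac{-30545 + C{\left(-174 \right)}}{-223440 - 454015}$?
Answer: $- \frac{899311}{677455} \approx -1.3275$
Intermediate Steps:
$C{\left(G \right)} = - 5344 G$ ($C{\left(G \right)} = - 8 \cdot 668 G = - 5344 G$)
$\frac{-30545 + C{\left(-174 \right)}}{-223440 - 454015} = \frac{-30545 - -929856}{-223440 - 454015} = \frac{-30545 + 929856}{-677455} = 899311 \left(- \frac{1}{677455}\right) = - \frac{899311}{677455}$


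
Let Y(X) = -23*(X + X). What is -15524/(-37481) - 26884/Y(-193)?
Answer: -434908566/166378159 ≈ -2.6140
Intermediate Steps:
Y(X) = -46*X
-15524/(-37481) - 26884/Y(-193) = -15524/(-37481) - 26884/((-46*(-193))) = -15524*(-1/37481) - 26884/8878 = 15524/37481 - 26884*1/8878 = 15524/37481 - 13442/4439 = -434908566/166378159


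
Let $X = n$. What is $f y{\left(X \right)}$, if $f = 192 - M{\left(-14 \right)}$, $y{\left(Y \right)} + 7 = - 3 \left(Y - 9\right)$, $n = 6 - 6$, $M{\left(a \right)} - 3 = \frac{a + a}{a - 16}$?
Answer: $\frac{11284}{3} \approx 3761.3$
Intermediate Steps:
$M{\left(a \right)} = 3 + \frac{2 a}{-16 + a}$ ($M{\left(a \right)} = 3 + \frac{a + a}{a - 16} = 3 + \frac{2 a}{-16 + a}$)
$n = 0$ ($n = 6 - 6 = 0$)
$X = 0$
$y{\left(Y \right)} = 20 - 3 Y$ ($y{\left(Y \right)} = -7 - 3 \left(Y - 9\right) = -7 - 3 \left(-9 + Y\right) = -7 - \left(-27 + 3 Y\right) = 20 - 3 Y$)
$f = \frac{2821}{15}$ ($f = 192 - \frac{-48 + 5 \left(-14\right)}{-16 - 14} = 192 - \frac{-48 - 70}{-30} = 192 - \left(- \frac{1}{30}\right) \left(-118\right) = 192 - \frac{59}{15} = \frac{2821}{15} \approx 188.07$)
$f y{\left(X \right)} = \frac{2821 \left(20 - 0\right)}{15} = \frac{2821 \left(20 + 0\right)}{15} = \frac{2821}{15} \cdot 20 = \frac{11284}{3}$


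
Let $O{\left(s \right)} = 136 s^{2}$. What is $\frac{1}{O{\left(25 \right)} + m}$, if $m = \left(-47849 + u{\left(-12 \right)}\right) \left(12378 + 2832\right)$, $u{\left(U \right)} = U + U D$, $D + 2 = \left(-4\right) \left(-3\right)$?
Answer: $- \frac{1}{729706010} \approx -1.3704 \cdot 10^{-9}$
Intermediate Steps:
$D = 10$ ($D = -2 - -12 = -2 + 12 = 10$)
$u{\left(U \right)} = 11 U$ ($u{\left(U \right)} = U + U 10 = U + 10 U = 11 U$)
$m = -729791010$ ($m = \left(-47849 + 11 \left(-12\right)\right) \left(12378 + 2832\right) = \left(-47849 - 132\right) 15210 = \left(-47981\right) 15210 = -729791010$)
$\frac{1}{O{\left(25 \right)} + m} = \frac{1}{136 \cdot 25^{2} - 729791010} = \frac{1}{136 \cdot 625 - 729791010} = \frac{1}{85000 - 729791010} = \frac{1}{-729706010} = - \frac{1}{729706010}$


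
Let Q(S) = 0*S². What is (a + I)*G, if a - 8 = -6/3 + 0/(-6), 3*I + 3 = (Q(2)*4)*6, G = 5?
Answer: 25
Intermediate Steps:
Q(S) = 0
I = -1 (I = -1 + ((0*4)*6)/3 = -1 + (0*6)/3 = -1 + (⅓)*0 = -1 + 0 = -1)
a = 6 (a = 8 + (-6/3 + 0/(-6)) = 8 + (-6*⅓ + 0*(-⅙)) = 8 + (-2 + 0) = 8 - 2 = 6)
(a + I)*G = (6 - 1)*5 = 5*5 = 25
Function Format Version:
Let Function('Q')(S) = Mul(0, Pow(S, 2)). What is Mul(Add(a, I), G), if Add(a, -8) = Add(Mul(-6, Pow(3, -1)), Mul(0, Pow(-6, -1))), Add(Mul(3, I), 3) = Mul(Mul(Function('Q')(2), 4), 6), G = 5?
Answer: 25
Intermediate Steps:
Function('Q')(S) = 0
I = -1 (I = Add(-1, Mul(Rational(1, 3), Mul(Mul(0, 4), 6))) = Add(-1, Mul(Rational(1, 3), Mul(0, 6))) = Add(-1, Mul(Rational(1, 3), 0)) = Add(-1, 0) = -1)
a = 6 (a = Add(8, Add(Mul(-6, Pow(3, -1)), Mul(0, Pow(-6, -1)))) = Add(8, Add(Mul(-6, Rational(1, 3)), Mul(0, Rational(-1, 6)))) = Add(8, Add(-2, 0)) = Add(8, -2) = 6)
Mul(Add(a, I), G) = Mul(Add(6, -1), 5) = Mul(5, 5) = 25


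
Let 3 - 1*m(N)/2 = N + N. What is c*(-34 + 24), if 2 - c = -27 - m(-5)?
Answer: -550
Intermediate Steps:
m(N) = 6 - 4*N (m(N) = 6 - 2*(N + N) = 6 - 4*N)
c = 55 (c = 2 - (-27 - (6 - 4*(-5))) = 2 - (-27 - (6 + 20)) = 2 - (-27 - 1*26) = 2 - (-27 - 26) = 2 - 1*(-53) = 2 + 53 = 55)
c*(-34 + 24) = 55*(-34 + 24) = 55*(-10) = -550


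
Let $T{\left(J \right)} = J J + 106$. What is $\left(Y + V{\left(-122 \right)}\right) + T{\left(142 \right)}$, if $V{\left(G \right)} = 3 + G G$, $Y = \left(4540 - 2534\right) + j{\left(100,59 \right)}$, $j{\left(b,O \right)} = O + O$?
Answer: $37281$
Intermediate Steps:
$j{\left(b,O \right)} = 2 O$
$T{\left(J \right)} = 106 + J^{2}$ ($T{\left(J \right)} = J^{2} + 106 = 106 + J^{2}$)
$Y = 2124$ ($Y = \left(4540 - 2534\right) + 2 \cdot 59 = 2006 + 118 = 2124$)
$V{\left(G \right)} = 3 + G^{2}$
$\left(Y + V{\left(-122 \right)}\right) + T{\left(142 \right)} = \left(2124 + \left(3 + \left(-122\right)^{2}\right)\right) + \left(106 + 142^{2}\right) = \left(2124 + \left(3 + 14884\right)\right) + \left(106 + 20164\right) = \left(2124 + 14887\right) + 20270 = 17011 + 20270 = 37281$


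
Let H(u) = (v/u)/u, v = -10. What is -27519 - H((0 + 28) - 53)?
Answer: -3439873/125 ≈ -27519.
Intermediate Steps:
H(u) = -10/u**2 (H(u) = (-10/u)/u = -10/u**2)
-27519 - H((0 + 28) - 53) = -27519 - (-10)/((0 + 28) - 53)**2 = -27519 - (-10)/(28 - 53)**2 = -27519 - (-10)/(-25)**2 = -27519 - (-10)/625 = -27519 - 1*(-2/125) = -27519 + 2/125 = -3439873/125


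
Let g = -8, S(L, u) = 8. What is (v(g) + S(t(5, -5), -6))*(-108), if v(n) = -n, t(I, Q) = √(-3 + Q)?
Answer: -1728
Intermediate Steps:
(v(g) + S(t(5, -5), -6))*(-108) = (-1*(-8) + 8)*(-108) = (8 + 8)*(-108) = 16*(-108) = -1728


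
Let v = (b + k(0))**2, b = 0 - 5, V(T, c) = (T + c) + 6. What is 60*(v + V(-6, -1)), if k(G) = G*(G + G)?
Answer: 1440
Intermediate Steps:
k(G) = 2*G**2 (k(G) = G*(2*G) = 2*G**2)
V(T, c) = 6 + T + c
b = -5
v = 25 (v = (-5 + 2*0**2)**2 = (-5 + 2*0)**2 = (-5 + 0)**2 = (-5)**2 = 25)
60*(v + V(-6, -1)) = 60*(25 + (6 - 6 - 1)) = 60*(25 - 1) = 60*24 = 1440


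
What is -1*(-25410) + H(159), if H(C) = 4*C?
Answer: 26046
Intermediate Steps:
-1*(-25410) + H(159) = -1*(-25410) + 4*159 = 25410 + 636 = 26046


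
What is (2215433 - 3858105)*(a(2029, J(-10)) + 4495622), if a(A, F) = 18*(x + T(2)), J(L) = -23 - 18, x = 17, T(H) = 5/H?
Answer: -7385408959856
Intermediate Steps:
J(L) = -41
a(A, F) = 351 (a(A, F) = 18*(17 + 5/2) = 18*(39/2) = 351)
(2215433 - 3858105)*(a(2029, J(-10)) + 4495622) = (2215433 - 3858105)*(351 + 4495622) = -1642672*4495973 = -7385408959856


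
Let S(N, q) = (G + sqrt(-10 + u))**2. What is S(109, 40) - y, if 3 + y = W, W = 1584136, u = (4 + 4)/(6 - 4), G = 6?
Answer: -1584103 + 12*I*sqrt(6) ≈ -1.5841e+6 + 29.394*I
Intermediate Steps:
u = 4 (u = 8/2 = 8*(1/2) = 4)
S(N, q) = (6 + I*sqrt(6))**2 (S(N, q) = (6 + sqrt(-10 + 4))**2 = (6 + sqrt(-6))**2 = (6 + I*sqrt(6))**2)
y = 1584133 (y = -3 + 1584136 = 1584133)
S(109, 40) - y = (6 + I*sqrt(6))**2 - 1*1584133 = (6 + I*sqrt(6))**2 - 1584133 = -1584133 + (6 + I*sqrt(6))**2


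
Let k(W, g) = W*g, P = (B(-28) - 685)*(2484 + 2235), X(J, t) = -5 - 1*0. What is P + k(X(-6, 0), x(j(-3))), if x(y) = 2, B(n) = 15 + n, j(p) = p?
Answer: -3293872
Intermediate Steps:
X(J, t) = -5 (X(J, t) = -5 + 0 = -5)
P = -3293862 (P = ((15 - 28) - 685)*(2484 + 2235) = (-13 - 685)*4719 = -698*4719 = -3293862)
P + k(X(-6, 0), x(j(-3))) = -3293862 - 5*2 = -3293862 - 10 = -3293872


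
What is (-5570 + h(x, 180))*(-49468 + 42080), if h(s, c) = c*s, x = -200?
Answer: 307119160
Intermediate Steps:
(-5570 + h(x, 180))*(-49468 + 42080) = (-5570 + 180*(-200))*(-49468 + 42080) = (-5570 - 36000)*(-7388) = -41570*(-7388) = 307119160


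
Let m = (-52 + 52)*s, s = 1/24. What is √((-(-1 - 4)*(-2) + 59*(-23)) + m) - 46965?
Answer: -46965 + I*√1367 ≈ -46965.0 + 36.973*I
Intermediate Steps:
s = 1/24 ≈ 0.041667
m = 0 (m = (-52 + 52)*(1/24) = 0*(1/24) = 0)
√((-(-1 - 4)*(-2) + 59*(-23)) + m) - 46965 = √((-(-1 - 4)*(-2) + 59*(-23)) + 0) - 46965 = √((-(-5)*(-2) - 1357) + 0) - 46965 = √((-1*10 - 1357) + 0) - 46965 = √((-10 - 1357) + 0) - 46965 = √(-1367 + 0) - 46965 = √(-1367) - 46965 = I*√1367 - 46965 = -46965 + I*√1367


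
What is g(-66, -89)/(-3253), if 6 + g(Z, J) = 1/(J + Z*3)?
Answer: 1723/933611 ≈ 0.0018455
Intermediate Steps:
g(Z, J) = -6 + 1/(J + 3*Z) (g(Z, J) = -6 + 1/(J + Z*3) = -6 + 1/(J + 3*Z))
g(-66, -89)/(-3253) = ((1 - 18*(-66) - 6*(-89))/(-89 + 3*(-66)))/(-3253) = ((1 + 1188 + 534)/(-89 - 198))*(-1/3253) = (1723/(-287))*(-1/3253) = -1/287*1723*(-1/3253) = -1723/287*(-1/3253) = 1723/933611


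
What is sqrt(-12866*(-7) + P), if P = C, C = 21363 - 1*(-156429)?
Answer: sqrt(267854) ≈ 517.55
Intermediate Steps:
C = 177792 (C = 21363 + 156429 = 177792)
P = 177792
sqrt(-12866*(-7) + P) = sqrt(-12866*(-7) + 177792) = sqrt(90062 + 177792) = sqrt(267854)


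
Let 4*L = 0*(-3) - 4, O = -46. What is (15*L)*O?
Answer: 690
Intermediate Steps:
L = -1 (L = (0*(-3) - 4)/4 = (0 - 4)/4 = (1/4)*(-4) = -1)
(15*L)*O = (15*(-1))*(-46) = -15*(-46) = 690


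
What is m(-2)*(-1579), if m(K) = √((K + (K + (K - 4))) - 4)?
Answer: -1579*I*√14 ≈ -5908.1*I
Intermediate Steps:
m(K) = √(-8 + 3*K) (m(K) = √((K + (K + (-4 + K))) - 4) = √((K + (-4 + 2*K)) - 4) = √((-4 + 3*K) - 4) = √(-8 + 3*K))
m(-2)*(-1579) = √(-8 + 3*(-2))*(-1579) = √(-8 - 6)*(-1579) = √(-14)*(-1579) = (I*√14)*(-1579) = -1579*I*√14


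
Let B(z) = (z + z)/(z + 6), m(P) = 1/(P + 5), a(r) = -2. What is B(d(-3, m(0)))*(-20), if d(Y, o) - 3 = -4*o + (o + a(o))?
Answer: -5/2 ≈ -2.5000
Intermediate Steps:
m(P) = 1/(5 + P)
d(Y, o) = 1 - 3*o (d(Y, o) = 3 + (-4*o + (o - 2)) = 3 + (-4*o + (-2 + o)) = 3 + (-2 - 3*o) = 1 - 3*o)
B(z) = 2*z/(6 + z) (B(z) = (2*z)/(6 + z) = 2*z/(6 + z))
B(d(-3, m(0)))*(-20) = (2*(1 - 3/(5 + 0))/(6 + (1 - 3/(5 + 0))))*(-20) = (2*(1 - 3/5)/(6 + (1 - 3/5)))*(-20) = (2*(1 - 3*⅕)/(6 + (1 - 3*⅕)))*(-20) = (2*(1 - ⅗)/(6 + (1 - ⅗)))*(-20) = (2*(⅖)/(6 + ⅖))*(-20) = (2*(⅖)/(32/5))*(-20) = (2*(⅖)*(5/32))*(-20) = (⅛)*(-20) = -5/2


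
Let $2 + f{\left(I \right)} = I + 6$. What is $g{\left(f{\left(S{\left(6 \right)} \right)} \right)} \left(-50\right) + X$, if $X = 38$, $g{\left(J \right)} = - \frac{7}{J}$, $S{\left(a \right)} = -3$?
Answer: $388$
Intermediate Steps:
$f{\left(I \right)} = 4 + I$ ($f{\left(I \right)} = -2 + \left(I + 6\right) = -2 + \left(6 + I\right) = 4 + I$)
$g{\left(f{\left(S{\left(6 \right)} \right)} \right)} \left(-50\right) + X = - \frac{7}{4 - 3} \left(-50\right) + 38 = - \frac{7}{1} \left(-50\right) + 38 = \left(-7\right) 1 \left(-50\right) + 38 = \left(-7\right) \left(-50\right) + 38 = 350 + 38 = 388$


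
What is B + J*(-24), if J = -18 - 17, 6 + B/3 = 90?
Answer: 1092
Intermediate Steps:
B = 252 (B = -18 + 3*90 = -18 + 270 = 252)
J = -35
B + J*(-24) = 252 - 35*(-24) = 252 + 840 = 1092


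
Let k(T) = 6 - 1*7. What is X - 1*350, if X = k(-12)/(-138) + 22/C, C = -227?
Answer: -10966909/31326 ≈ -350.09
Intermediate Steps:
k(T) = -1 (k(T) = 6 - 7 = -1)
X = -2809/31326 (X = -1/(-138) + 22/(-227) = -1*(-1/138) + 22*(-1/227) = 1/138 - 22/227 = -2809/31326 ≈ -0.089670)
X - 1*350 = -2809/31326 - 1*350 = -2809/31326 - 350 = -10966909/31326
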